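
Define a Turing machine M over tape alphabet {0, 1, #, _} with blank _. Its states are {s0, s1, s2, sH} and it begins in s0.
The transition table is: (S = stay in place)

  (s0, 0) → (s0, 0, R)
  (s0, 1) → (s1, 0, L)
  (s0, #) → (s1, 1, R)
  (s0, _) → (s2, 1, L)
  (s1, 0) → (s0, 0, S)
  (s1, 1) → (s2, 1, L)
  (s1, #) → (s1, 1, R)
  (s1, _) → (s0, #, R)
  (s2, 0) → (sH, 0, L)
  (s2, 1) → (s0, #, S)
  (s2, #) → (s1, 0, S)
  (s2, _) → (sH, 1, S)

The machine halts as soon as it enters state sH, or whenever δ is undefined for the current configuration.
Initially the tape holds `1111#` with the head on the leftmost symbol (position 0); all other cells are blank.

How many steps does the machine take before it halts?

s0 | _[1]111#___   read 1 → write 0, move L, go to s1
s1 | [_]0111#___   read _ → write #, move R, go to s0
s0 | #[0]111#___   read 0 → write 0, move R, go to s0
s0 | #0[1]11#___   read 1 → write 0, move L, go to s1
s1 | #[0]011#___   read 0 → write 0, move S, go to s0
s0 | #[0]011#___   read 0 → write 0, move R, go to s0
s0 | #0[0]11#___   read 0 → write 0, move R, go to s0
s0 | #00[1]1#___   read 1 → write 0, move L, go to s1
s1 | #0[0]01#___   read 0 → write 0, move S, go to s0
s0 | #0[0]01#___   read 0 → write 0, move R, go to s0
s0 | #00[0]1#___   read 0 → write 0, move R, go to s0
s0 | #000[1]#___   read 1 → write 0, move L, go to s1
s1 | #00[0]0#___   read 0 → write 0, move S, go to s0
s0 | #00[0]0#___   read 0 → write 0, move R, go to s0
s0 | #000[0]#___   read 0 → write 0, move R, go to s0
s0 | #0000[#]___   read # → write 1, move R, go to s1
s1 | #00001[_]__   read _ → write #, move R, go to s0
s0 | #00001#[_]_   read _ → write 1, move L, go to s2
s2 | #00001[#]1_   read # → write 0, move S, go to s1
s1 | #00001[0]1_   read 0 → write 0, move S, go to s0
s0 | #00001[0]1_   read 0 → write 0, move R, go to s0
s0 | #000010[1]_   read 1 → write 0, move L, go to s1
s1 | #00001[0]0_   read 0 → write 0, move S, go to s0
s0 | #00001[0]0_   read 0 → write 0, move R, go to s0
s0 | #000010[0]_   read 0 → write 0, move R, go to s0
s0 | #0000100[_]   read _ → write 1, move L, go to s2
s2 | #000010[0]1   read 0 → write 0, move L, go to sH
sH | #00001[0]01
M halts after 27 transitions.

27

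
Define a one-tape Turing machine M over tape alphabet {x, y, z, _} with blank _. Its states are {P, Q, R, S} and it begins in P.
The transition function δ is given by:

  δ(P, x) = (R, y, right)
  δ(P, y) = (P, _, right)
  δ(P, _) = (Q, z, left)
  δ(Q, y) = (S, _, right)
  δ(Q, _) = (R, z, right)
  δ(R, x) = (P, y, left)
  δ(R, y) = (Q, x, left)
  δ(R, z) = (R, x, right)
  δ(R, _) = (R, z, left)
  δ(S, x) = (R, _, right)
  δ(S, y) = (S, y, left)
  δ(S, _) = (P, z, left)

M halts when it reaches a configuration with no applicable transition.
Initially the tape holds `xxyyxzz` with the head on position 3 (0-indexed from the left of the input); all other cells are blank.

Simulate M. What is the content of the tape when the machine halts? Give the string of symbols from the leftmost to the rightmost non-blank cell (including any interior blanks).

P | xxy[y]xzz__   read y → write _, move right, go to P
P | xxy_[x]zz__   read x → write y, move right, go to R
R | xxy_y[z]z__   read z → write x, move right, go to R
R | xxy_yx[z]__   read z → write x, move right, go to R
R | xxy_yxx[_]_   read _ → write z, move left, go to R
R | xxy_yx[x]z_   read x → write y, move left, go to P
P | xxy_y[x]yz_   read x → write y, move right, go to R
R | xxy_yy[y]z_   read y → write x, move left, go to Q
Q | xxy_y[y]xz_   read y → write _, move right, go to S
S | xxy_y_[x]z_   read x → write _, move right, go to R
R | xxy_y__[z]_   read z → write x, move right, go to R
R | xxy_y__x[_]   read _ → write z, move left, go to R
R | xxy_y__[x]z   read x → write y, move left, go to P
P | xxy_y_[_]yz   read _ → write z, move left, go to Q
Q | xxy_y[_]zyz   read _ → write z, move right, go to R
R | xxy_yz[z]yz   read z → write x, move right, go to R
R | xxy_yzx[y]z   read y → write x, move left, go to Q
Q | xxy_yz[x]xz
The non-blank tape span at halt is xxy_yzxxz.

xxy_yzxxz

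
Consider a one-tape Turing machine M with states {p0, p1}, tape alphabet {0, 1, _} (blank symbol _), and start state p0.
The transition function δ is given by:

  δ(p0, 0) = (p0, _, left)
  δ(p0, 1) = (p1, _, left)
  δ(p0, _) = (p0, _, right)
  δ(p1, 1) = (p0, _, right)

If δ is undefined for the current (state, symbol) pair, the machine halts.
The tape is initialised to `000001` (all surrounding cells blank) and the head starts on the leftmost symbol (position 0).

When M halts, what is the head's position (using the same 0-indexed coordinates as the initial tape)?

state=p0 head=0 tape=_[0]00001   (p0,0)→(p0,_,left)
state=p0 head=-1 tape=[_]_00001   (p0,_)→(p0,_,right)
state=p0 head=0 tape=_[_]00001   (p0,_)→(p0,_,right)
state=p0 head=1 tape=__[0]0001   (p0,0)→(p0,_,left)
state=p0 head=0 tape=_[_]_0001   (p0,_)→(p0,_,right)
state=p0 head=1 tape=__[_]0001   (p0,_)→(p0,_,right)
state=p0 head=2 tape=___[0]001   (p0,0)→(p0,_,left)
state=p0 head=1 tape=__[_]_001   (p0,_)→(p0,_,right)
state=p0 head=2 tape=___[_]001   (p0,_)→(p0,_,right)
state=p0 head=3 tape=____[0]01   (p0,0)→(p0,_,left)
state=p0 head=2 tape=___[_]_01   (p0,_)→(p0,_,right)
state=p0 head=3 tape=____[_]01   (p0,_)→(p0,_,right)
state=p0 head=4 tape=_____[0]1   (p0,0)→(p0,_,left)
state=p0 head=3 tape=____[_]_1   (p0,_)→(p0,_,right)
state=p0 head=4 tape=_____[_]1   (p0,_)→(p0,_,right)
state=p0 head=5 tape=______[1]   (p0,1)→(p1,_,left)
state=p1 head=4 tape=_____[_]_
At halt the head is at cell 4.

4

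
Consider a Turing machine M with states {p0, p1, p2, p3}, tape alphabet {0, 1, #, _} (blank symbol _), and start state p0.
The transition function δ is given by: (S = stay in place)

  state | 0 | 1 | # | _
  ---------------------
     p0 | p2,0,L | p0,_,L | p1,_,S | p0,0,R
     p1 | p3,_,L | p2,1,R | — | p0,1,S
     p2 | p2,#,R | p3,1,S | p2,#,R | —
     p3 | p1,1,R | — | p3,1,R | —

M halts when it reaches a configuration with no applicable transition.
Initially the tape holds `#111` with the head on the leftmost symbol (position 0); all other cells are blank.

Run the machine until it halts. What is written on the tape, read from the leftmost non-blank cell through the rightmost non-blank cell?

##_11

p0 | _[#]111   read # → write _, move S, go to p1
p1 | _[_]111   read _ → write 1, move S, go to p0
p0 | _[1]111   read 1 → write _, move L, go to p0
p0 | [_]_111   read _ → write 0, move R, go to p0
p0 | 0[_]111   read _ → write 0, move R, go to p0
p0 | 00[1]11   read 1 → write _, move L, go to p0
p0 | 0[0]_11   read 0 → write 0, move L, go to p2
p2 | [0]0_11   read 0 → write #, move R, go to p2
p2 | #[0]_11   read 0 → write #, move R, go to p2
p2 | ##[_]11
The non-blank tape span at halt is ##_11.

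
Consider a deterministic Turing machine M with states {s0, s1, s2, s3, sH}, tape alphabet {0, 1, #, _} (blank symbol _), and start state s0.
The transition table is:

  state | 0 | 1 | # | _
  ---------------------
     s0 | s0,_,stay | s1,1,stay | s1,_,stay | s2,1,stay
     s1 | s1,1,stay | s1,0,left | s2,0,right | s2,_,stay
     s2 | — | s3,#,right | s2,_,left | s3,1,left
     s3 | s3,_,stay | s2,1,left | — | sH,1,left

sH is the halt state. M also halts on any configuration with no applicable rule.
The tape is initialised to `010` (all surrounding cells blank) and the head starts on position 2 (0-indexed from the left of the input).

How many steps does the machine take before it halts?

state=s0 head=2 tape=01[0]_   (s0,0)→(s0,_,stay)
state=s0 head=2 tape=01[_]_   (s0,_)→(s2,1,stay)
state=s2 head=2 tape=01[1]_   (s2,1)→(s3,#,right)
state=s3 head=3 tape=01#[_]   (s3,_)→(sH,1,left)
state=sH head=2 tape=01[#]1
M halts after 4 transitions.

4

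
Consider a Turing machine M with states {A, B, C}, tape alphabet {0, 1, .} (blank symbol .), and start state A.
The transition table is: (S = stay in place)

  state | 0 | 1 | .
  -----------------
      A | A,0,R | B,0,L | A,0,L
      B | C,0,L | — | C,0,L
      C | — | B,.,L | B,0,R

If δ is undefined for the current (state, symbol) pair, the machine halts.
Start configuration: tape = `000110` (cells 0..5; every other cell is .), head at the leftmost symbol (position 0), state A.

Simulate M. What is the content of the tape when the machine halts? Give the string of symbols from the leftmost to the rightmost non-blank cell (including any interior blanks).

000010

state=A head=0 tape=[0]00110   (A,0)→(A,0,R)
state=A head=1 tape=0[0]0110   (A,0)→(A,0,R)
state=A head=2 tape=00[0]110   (A,0)→(A,0,R)
state=A head=3 tape=000[1]10   (A,1)→(B,0,L)
state=B head=2 tape=00[0]010   (B,0)→(C,0,L)
state=C head=1 tape=0[0]0010
The non-blank tape span at halt is 000010.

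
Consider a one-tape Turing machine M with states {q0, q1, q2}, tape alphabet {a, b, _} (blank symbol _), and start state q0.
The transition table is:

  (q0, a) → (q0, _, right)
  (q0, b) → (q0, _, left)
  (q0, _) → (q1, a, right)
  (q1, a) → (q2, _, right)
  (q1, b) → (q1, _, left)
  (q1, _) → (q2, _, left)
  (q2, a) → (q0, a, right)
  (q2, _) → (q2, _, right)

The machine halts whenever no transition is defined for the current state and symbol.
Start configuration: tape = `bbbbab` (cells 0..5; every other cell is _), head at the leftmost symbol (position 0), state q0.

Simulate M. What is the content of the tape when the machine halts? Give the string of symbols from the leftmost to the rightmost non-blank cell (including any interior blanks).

state=q0 head=0 tape=_[b]bbbab   (q0,b)→(q0,_,left)
state=q0 head=-1 tape=[_]_bbbab   (q0,_)→(q1,a,right)
state=q1 head=0 tape=a[_]bbbab   (q1,_)→(q2,_,left)
state=q2 head=-1 tape=[a]_bbbab   (q2,a)→(q0,a,right)
state=q0 head=0 tape=a[_]bbbab   (q0,_)→(q1,a,right)
state=q1 head=1 tape=aa[b]bbab   (q1,b)→(q1,_,left)
state=q1 head=0 tape=a[a]_bbab   (q1,a)→(q2,_,right)
state=q2 head=1 tape=a_[_]bbab   (q2,_)→(q2,_,right)
state=q2 head=2 tape=a__[b]bab
The non-blank tape span at halt is a__bbab.

a__bbab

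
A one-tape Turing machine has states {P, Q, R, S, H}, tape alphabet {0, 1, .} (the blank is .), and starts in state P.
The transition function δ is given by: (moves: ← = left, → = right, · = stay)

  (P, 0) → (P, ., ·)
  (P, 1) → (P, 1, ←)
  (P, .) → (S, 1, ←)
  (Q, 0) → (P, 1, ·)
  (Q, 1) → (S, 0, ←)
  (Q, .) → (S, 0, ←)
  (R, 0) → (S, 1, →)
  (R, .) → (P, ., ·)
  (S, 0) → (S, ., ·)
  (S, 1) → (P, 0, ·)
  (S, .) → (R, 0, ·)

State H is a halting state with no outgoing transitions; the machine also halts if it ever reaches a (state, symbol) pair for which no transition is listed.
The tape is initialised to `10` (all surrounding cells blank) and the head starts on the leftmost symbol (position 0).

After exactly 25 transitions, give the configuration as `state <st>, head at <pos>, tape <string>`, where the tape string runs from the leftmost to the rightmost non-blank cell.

state=P head=0 tape=....[1]0   (P,1)→(P,1,←)
state=P head=-1 tape=...[.]10   (P,.)→(S,1,←)
state=S head=-2 tape=..[.]110   (S,.)→(R,0,·)
state=R head=-2 tape=..[0]110   (R,0)→(S,1,→)
state=S head=-1 tape=..1[1]10   (S,1)→(P,0,·)
state=P head=-1 tape=..1[0]10   (P,0)→(P,.,·)
state=P head=-1 tape=..1[.]10   (P,.)→(S,1,←)
state=S head=-2 tape=..[1]110   (S,1)→(P,0,·)
state=P head=-2 tape=..[0]110   (P,0)→(P,.,·)
state=P head=-2 tape=..[.]110   (P,.)→(S,1,←)
state=S head=-3 tape=.[.]1110   (S,.)→(R,0,·)
state=R head=-3 tape=.[0]1110   (R,0)→(S,1,→)
state=S head=-2 tape=.1[1]110   (S,1)→(P,0,·)
state=P head=-2 tape=.1[0]110   (P,0)→(P,.,·)
state=P head=-2 tape=.1[.]110   (P,.)→(S,1,←)
state=S head=-3 tape=.[1]1110   (S,1)→(P,0,·)
state=P head=-3 tape=.[0]1110   (P,0)→(P,.,·)
state=P head=-3 tape=.[.]1110   (P,.)→(S,1,←)
state=S head=-4 tape=[.]11110   (S,.)→(R,0,·)
state=R head=-4 tape=[0]11110   (R,0)→(S,1,→)
state=S head=-3 tape=1[1]1110   (S,1)→(P,0,·)
state=P head=-3 tape=1[0]1110   (P,0)→(P,.,·)
state=P head=-3 tape=1[.]1110   (P,.)→(S,1,←)
state=S head=-4 tape=[1]11110   (S,1)→(P,0,·)
state=P head=-4 tape=[0]11110   (P,0)→(P,.,·)
state=P head=-4 tape=[.]11110
After 25 steps: state P, head at -4, tape 11110.

state P, head at -4, tape 11110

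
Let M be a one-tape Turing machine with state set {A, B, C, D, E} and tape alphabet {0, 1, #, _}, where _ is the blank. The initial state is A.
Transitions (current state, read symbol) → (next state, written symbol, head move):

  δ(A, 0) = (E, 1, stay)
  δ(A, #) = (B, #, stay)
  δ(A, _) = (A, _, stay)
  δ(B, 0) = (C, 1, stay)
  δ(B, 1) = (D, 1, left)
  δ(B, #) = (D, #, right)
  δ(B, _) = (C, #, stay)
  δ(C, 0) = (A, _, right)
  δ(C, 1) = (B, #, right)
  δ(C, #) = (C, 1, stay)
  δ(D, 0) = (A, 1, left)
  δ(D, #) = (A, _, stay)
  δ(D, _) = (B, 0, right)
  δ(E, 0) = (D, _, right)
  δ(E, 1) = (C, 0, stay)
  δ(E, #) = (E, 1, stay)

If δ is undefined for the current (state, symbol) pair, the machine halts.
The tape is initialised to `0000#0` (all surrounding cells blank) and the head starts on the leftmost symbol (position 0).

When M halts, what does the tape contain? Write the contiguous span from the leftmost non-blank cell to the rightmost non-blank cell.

#1

state=A head=0 tape=[0]000#0   (A,0)→(E,1,stay)
state=E head=0 tape=[1]000#0   (E,1)→(C,0,stay)
state=C head=0 tape=[0]000#0   (C,0)→(A,_,right)
state=A head=1 tape=_[0]00#0   (A,0)→(E,1,stay)
state=E head=1 tape=_[1]00#0   (E,1)→(C,0,stay)
state=C head=1 tape=_[0]00#0   (C,0)→(A,_,right)
state=A head=2 tape=__[0]0#0   (A,0)→(E,1,stay)
state=E head=2 tape=__[1]0#0   (E,1)→(C,0,stay)
state=C head=2 tape=__[0]0#0   (C,0)→(A,_,right)
state=A head=3 tape=___[0]#0   (A,0)→(E,1,stay)
state=E head=3 tape=___[1]#0   (E,1)→(C,0,stay)
state=C head=3 tape=___[0]#0   (C,0)→(A,_,right)
state=A head=4 tape=____[#]0   (A,#)→(B,#,stay)
state=B head=4 tape=____[#]0   (B,#)→(D,#,right)
state=D head=5 tape=____#[0]   (D,0)→(A,1,left)
state=A head=4 tape=____[#]1   (A,#)→(B,#,stay)
state=B head=4 tape=____[#]1   (B,#)→(D,#,right)
state=D head=5 tape=____#[1]
The non-blank tape span at halt is #1.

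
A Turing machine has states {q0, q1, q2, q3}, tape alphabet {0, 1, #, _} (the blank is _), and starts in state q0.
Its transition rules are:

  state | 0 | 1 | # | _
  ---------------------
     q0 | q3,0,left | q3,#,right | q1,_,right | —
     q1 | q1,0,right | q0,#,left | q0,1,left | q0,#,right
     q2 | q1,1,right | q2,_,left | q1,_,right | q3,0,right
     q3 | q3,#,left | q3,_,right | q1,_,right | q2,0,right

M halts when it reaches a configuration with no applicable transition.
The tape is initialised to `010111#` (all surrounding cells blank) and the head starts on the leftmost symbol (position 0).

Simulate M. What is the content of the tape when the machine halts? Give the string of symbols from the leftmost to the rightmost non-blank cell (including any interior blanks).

state=q0 head=0 tape=_[0]10111#__   (q0,0)→(q3,0,left)
state=q3 head=-1 tape=[_]010111#__   (q3,_)→(q2,0,right)
state=q2 head=0 tape=0[0]10111#__   (q2,0)→(q1,1,right)
state=q1 head=1 tape=01[1]0111#__   (q1,1)→(q0,#,left)
state=q0 head=0 tape=0[1]#0111#__   (q0,1)→(q3,#,right)
state=q3 head=1 tape=0#[#]0111#__   (q3,#)→(q1,_,right)
state=q1 head=2 tape=0#_[0]111#__   (q1,0)→(q1,0,right)
state=q1 head=3 tape=0#_0[1]11#__   (q1,1)→(q0,#,left)
state=q0 head=2 tape=0#_[0]#11#__   (q0,0)→(q3,0,left)
state=q3 head=1 tape=0#[_]0#11#__   (q3,_)→(q2,0,right)
state=q2 head=2 tape=0#0[0]#11#__   (q2,0)→(q1,1,right)
state=q1 head=3 tape=0#01[#]11#__   (q1,#)→(q0,1,left)
state=q0 head=2 tape=0#0[1]111#__   (q0,1)→(q3,#,right)
state=q3 head=3 tape=0#0#[1]11#__   (q3,1)→(q3,_,right)
state=q3 head=4 tape=0#0#_[1]1#__   (q3,1)→(q3,_,right)
state=q3 head=5 tape=0#0#__[1]#__   (q3,1)→(q3,_,right)
state=q3 head=6 tape=0#0#___[#]__   (q3,#)→(q1,_,right)
state=q1 head=7 tape=0#0#____[_]_   (q1,_)→(q0,#,right)
state=q0 head=8 tape=0#0#____#[_]
The non-blank tape span at halt is 0#0#____#.

0#0#____#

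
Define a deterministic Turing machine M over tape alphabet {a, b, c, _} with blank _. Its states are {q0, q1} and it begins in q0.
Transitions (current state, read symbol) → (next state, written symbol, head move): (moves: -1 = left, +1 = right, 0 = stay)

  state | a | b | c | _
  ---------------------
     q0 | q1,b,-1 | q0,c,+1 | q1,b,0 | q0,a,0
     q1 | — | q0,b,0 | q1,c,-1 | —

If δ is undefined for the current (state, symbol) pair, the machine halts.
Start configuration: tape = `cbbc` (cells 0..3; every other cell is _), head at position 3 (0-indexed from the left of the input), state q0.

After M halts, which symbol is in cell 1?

q0 | _cbb[c]___   read c → write b, move 0, go to q1
q1 | _cbb[b]___   read b → write b, move 0, go to q0
q0 | _cbb[b]___   read b → write c, move +1, go to q0
q0 | _cbbc[_]__   read _ → write a, move 0, go to q0
q0 | _cbbc[a]__   read a → write b, move -1, go to q1
q1 | _cbb[c]b__   read c → write c, move -1, go to q1
q1 | _cb[b]cb__   read b → write b, move 0, go to q0
q0 | _cb[b]cb__   read b → write c, move +1, go to q0
q0 | _cbc[c]b__   read c → write b, move 0, go to q1
q1 | _cbc[b]b__   read b → write b, move 0, go to q0
q0 | _cbc[b]b__   read b → write c, move +1, go to q0
q0 | _cbcc[b]__   read b → write c, move +1, go to q0
q0 | _cbccc[_]_   read _ → write a, move 0, go to q0
q0 | _cbccc[a]_   read a → write b, move -1, go to q1
q1 | _cbcc[c]b_   read c → write c, move -1, go to q1
q1 | _cbc[c]cb_   read c → write c, move -1, go to q1
q1 | _cb[c]ccb_   read c → write c, move -1, go to q1
q1 | _c[b]cccb_   read b → write b, move 0, go to q0
q0 | _c[b]cccb_   read b → write c, move +1, go to q0
q0 | _cc[c]ccb_   read c → write b, move 0, go to q1
q1 | _cc[b]ccb_   read b → write b, move 0, go to q0
q0 | _cc[b]ccb_   read b → write c, move +1, go to q0
q0 | _ccc[c]cb_   read c → write b, move 0, go to q1
q1 | _ccc[b]cb_   read b → write b, move 0, go to q0
q0 | _ccc[b]cb_   read b → write c, move +1, go to q0
q0 | _cccc[c]b_   read c → write b, move 0, go to q1
q1 | _cccc[b]b_   read b → write b, move 0, go to q0
q0 | _cccc[b]b_   read b → write c, move +1, go to q0
q0 | _ccccc[b]_   read b → write c, move +1, go to q0
q0 | _cccccc[_]   read _ → write a, move 0, go to q0
q0 | _cccccc[a]   read a → write b, move -1, go to q1
q1 | _ccccc[c]b   read c → write c, move -1, go to q1
q1 | _cccc[c]cb   read c → write c, move -1, go to q1
q1 | _ccc[c]ccb   read c → write c, move -1, go to q1
q1 | _cc[c]cccb   read c → write c, move -1, go to q1
q1 | _c[c]ccccb   read c → write c, move -1, go to q1
q1 | _[c]cccccb   read c → write c, move -1, go to q1
q1 | [_]ccccccb
Cell 1 holds c when M halts.

c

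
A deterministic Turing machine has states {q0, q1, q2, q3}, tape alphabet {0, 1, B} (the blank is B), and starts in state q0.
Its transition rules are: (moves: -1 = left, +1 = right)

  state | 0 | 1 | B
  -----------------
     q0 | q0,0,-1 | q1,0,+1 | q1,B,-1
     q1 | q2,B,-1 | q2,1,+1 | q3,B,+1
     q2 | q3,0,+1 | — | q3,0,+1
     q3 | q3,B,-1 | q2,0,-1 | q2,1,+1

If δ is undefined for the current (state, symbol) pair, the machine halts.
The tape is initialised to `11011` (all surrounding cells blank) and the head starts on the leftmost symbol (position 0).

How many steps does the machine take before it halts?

q0 | B[1]1011   read 1 → write 0, move +1, go to q1
q1 | B0[1]011   read 1 → write 1, move +1, go to q2
q2 | B01[0]11   read 0 → write 0, move +1, go to q3
q3 | B010[1]1   read 1 → write 0, move -1, go to q2
q2 | B01[0]01   read 0 → write 0, move +1, go to q3
q3 | B010[0]1   read 0 → write B, move -1, go to q3
q3 | B01[0]B1   read 0 → write B, move -1, go to q3
q3 | B0[1]BB1   read 1 → write 0, move -1, go to q2
q2 | B[0]0BB1   read 0 → write 0, move +1, go to q3
q3 | B0[0]BB1   read 0 → write B, move -1, go to q3
q3 | B[0]BBB1   read 0 → write B, move -1, go to q3
q3 | [B]BBBB1   read B → write 1, move +1, go to q2
q2 | 1[B]BBB1   read B → write 0, move +1, go to q3
q3 | 10[B]BB1   read B → write 1, move +1, go to q2
q2 | 101[B]B1   read B → write 0, move +1, go to q3
q3 | 1010[B]1   read B → write 1, move +1, go to q2
q2 | 10101[1]
M halts after 16 transitions.

16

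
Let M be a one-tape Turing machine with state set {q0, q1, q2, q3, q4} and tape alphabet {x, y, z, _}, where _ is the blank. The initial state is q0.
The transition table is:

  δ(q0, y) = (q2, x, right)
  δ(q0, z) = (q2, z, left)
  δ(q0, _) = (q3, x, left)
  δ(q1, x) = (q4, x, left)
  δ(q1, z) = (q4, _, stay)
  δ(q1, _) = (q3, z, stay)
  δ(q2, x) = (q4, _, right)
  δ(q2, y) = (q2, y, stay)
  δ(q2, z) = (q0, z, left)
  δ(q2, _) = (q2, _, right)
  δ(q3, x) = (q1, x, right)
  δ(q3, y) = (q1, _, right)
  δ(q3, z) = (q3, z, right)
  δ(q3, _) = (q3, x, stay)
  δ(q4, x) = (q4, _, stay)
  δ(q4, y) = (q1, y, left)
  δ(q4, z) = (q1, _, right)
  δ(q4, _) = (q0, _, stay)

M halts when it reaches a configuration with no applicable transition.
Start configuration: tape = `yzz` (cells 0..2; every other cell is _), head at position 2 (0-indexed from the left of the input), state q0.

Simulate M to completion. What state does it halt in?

q0 | yz[z]   read z → write z, move left, go to q2
q2 | y[z]z   read z → write z, move left, go to q0
q0 | [y]zz   read y → write x, move right, go to q2
q2 | x[z]z   read z → write z, move left, go to q0
q0 | [x]zz
No transition is defined for (q0, x); M halts in state q0.

q0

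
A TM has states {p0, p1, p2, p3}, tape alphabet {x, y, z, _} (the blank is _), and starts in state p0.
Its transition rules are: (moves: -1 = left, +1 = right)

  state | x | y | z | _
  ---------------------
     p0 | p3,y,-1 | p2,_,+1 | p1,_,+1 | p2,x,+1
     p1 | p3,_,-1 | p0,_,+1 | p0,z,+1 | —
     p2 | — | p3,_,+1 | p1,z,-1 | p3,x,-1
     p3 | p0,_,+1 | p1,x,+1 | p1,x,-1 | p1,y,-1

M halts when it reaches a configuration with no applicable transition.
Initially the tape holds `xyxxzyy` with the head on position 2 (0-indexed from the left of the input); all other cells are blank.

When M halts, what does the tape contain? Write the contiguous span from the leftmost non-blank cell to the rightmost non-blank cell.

p0 | xy[x]xzyy_   read x → write y, move -1, go to p3
p3 | x[y]yxzyy_   read y → write x, move +1, go to p1
p1 | xx[y]xzyy_   read y → write _, move +1, go to p0
p0 | xx_[x]zyy_   read x → write y, move -1, go to p3
p3 | xx[_]yzyy_   read _ → write y, move -1, go to p1
p1 | x[x]yyzyy_   read x → write _, move -1, go to p3
p3 | [x]_yyzyy_   read x → write _, move +1, go to p0
p0 | _[_]yyzyy_   read _ → write x, move +1, go to p2
p2 | _x[y]yzyy_   read y → write _, move +1, go to p3
p3 | _x_[y]zyy_   read y → write x, move +1, go to p1
p1 | _x_x[z]yy_   read z → write z, move +1, go to p0
p0 | _x_xz[y]y_   read y → write _, move +1, go to p2
p2 | _x_xz_[y]_   read y → write _, move +1, go to p3
p3 | _x_xz__[_]   read _ → write y, move -1, go to p1
p1 | _x_xz_[_]y
The non-blank tape span at halt is x_xz__y.

x_xz__y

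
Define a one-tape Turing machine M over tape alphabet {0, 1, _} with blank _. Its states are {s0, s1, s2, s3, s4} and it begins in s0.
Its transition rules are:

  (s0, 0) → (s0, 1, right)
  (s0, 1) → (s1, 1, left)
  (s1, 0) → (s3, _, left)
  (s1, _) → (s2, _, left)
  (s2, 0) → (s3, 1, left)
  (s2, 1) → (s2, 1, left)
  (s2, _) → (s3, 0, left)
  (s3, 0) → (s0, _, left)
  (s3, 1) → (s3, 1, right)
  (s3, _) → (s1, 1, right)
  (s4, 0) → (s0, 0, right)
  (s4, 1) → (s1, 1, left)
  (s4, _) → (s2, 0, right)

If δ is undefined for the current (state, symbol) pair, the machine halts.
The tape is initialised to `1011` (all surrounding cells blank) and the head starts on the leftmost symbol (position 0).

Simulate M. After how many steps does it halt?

s0 | _____[1]011   read 1 → write 1, move left, go to s1
s1 | ____[_]1011   read _ → write _, move left, go to s2
s2 | ___[_]_1011   read _ → write 0, move left, go to s3
s3 | __[_]0_1011   read _ → write 1, move right, go to s1
s1 | __1[0]_1011   read 0 → write _, move left, go to s3
s3 | __[1]__1011   read 1 → write 1, move right, go to s3
s3 | __1[_]_1011   read _ → write 1, move right, go to s1
s1 | __11[_]1011   read _ → write _, move left, go to s2
s2 | __1[1]_1011   read 1 → write 1, move left, go to s2
s2 | __[1]1_1011   read 1 → write 1, move left, go to s2
s2 | _[_]11_1011   read _ → write 0, move left, go to s3
s3 | [_]011_1011   read _ → write 1, move right, go to s1
s1 | 1[0]11_1011   read 0 → write _, move left, go to s3
s3 | [1]_11_1011   read 1 → write 1, move right, go to s3
s3 | 1[_]11_1011   read _ → write 1, move right, go to s1
s1 | 11[1]1_1011
M halts after 15 transitions.

15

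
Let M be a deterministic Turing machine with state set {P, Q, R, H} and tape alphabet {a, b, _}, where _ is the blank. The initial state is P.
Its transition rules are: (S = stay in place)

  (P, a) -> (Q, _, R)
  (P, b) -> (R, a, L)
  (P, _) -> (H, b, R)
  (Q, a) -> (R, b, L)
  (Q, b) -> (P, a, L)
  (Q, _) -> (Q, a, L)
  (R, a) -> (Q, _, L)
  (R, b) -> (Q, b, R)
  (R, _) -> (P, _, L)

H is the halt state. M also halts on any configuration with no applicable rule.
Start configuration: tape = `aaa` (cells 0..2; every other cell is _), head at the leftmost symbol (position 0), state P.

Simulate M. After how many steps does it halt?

P | _[a]aa   read a → write _, move R, go to Q
Q | __[a]a   read a → write b, move L, go to R
R | _[_]ba   read _ → write _, move L, go to P
P | [_]_ba   read _ → write b, move R, go to H
H | b[_]ba
M halts after 4 transitions.

4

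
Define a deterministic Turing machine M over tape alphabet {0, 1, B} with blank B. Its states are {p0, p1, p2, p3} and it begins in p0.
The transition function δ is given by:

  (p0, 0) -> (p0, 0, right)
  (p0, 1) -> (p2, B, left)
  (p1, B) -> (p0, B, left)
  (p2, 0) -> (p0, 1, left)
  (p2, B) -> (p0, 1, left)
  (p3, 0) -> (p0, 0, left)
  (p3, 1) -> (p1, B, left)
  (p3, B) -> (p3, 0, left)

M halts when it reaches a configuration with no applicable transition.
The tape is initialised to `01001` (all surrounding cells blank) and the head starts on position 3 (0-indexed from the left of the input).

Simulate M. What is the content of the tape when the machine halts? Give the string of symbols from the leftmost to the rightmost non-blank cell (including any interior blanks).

state=p0 head=3 tape=B010[0]1   (p0,0)→(p0,0,right)
state=p0 head=4 tape=B0100[1]   (p0,1)→(p2,B,left)
state=p2 head=3 tape=B010[0]B   (p2,0)→(p0,1,left)
state=p0 head=2 tape=B01[0]1B   (p0,0)→(p0,0,right)
state=p0 head=3 tape=B010[1]B   (p0,1)→(p2,B,left)
state=p2 head=2 tape=B01[0]BB   (p2,0)→(p0,1,left)
state=p0 head=1 tape=B0[1]1BB   (p0,1)→(p2,B,left)
state=p2 head=0 tape=B[0]B1BB   (p2,0)→(p0,1,left)
state=p0 head=-1 tape=[B]1B1BB
The non-blank tape span at halt is 1B1.

1B1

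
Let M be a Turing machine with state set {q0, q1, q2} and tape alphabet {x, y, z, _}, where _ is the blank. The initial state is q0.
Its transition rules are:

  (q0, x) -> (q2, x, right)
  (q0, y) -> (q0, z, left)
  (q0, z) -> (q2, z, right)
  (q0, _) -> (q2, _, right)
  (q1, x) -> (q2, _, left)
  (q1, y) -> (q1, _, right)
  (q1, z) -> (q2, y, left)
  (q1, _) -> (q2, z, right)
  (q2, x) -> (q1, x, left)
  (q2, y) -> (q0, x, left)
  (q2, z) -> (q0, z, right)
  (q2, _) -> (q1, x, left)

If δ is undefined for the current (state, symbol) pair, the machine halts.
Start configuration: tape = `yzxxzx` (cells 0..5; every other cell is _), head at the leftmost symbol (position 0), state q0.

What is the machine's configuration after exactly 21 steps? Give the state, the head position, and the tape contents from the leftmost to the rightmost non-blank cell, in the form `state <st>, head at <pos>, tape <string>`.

state q0, head at 1, tape zzzxzx

q0 | _[y]zxxzx   read y → write z, move left, go to q0
q0 | [_]zzxxzx   read _ → write _, move right, go to q2
q2 | _[z]zxxzx   read z → write z, move right, go to q0
q0 | _z[z]xxzx   read z → write z, move right, go to q2
q2 | _zz[x]xzx   read x → write x, move left, go to q1
q1 | _z[z]xxzx   read z → write y, move left, go to q2
q2 | _[z]yxxzx   read z → write z, move right, go to q0
q0 | _z[y]xxzx   read y → write z, move left, go to q0
q0 | _[z]zxxzx   read z → write z, move right, go to q2
q2 | _z[z]xxzx   read z → write z, move right, go to q0
q0 | _zz[x]xzx   read x → write x, move right, go to q2
q2 | _zzx[x]zx   read x → write x, move left, go to q1
q1 | _zz[x]xzx   read x → write _, move left, go to q2
q2 | _z[z]_xzx   read z → write z, move right, go to q0
q0 | _zz[_]xzx   read _ → write _, move right, go to q2
q2 | _zz_[x]zx   read x → write x, move left, go to q1
q1 | _zz[_]xzx   read _ → write z, move right, go to q2
q2 | _zzz[x]zx   read x → write x, move left, go to q1
q1 | _zz[z]xzx   read z → write y, move left, go to q2
q2 | _z[z]yxzx   read z → write z, move right, go to q0
q0 | _zz[y]xzx   read y → write z, move left, go to q0
q0 | _z[z]zxzx
After 21 steps: state q0, head at 1, tape zzzxzx.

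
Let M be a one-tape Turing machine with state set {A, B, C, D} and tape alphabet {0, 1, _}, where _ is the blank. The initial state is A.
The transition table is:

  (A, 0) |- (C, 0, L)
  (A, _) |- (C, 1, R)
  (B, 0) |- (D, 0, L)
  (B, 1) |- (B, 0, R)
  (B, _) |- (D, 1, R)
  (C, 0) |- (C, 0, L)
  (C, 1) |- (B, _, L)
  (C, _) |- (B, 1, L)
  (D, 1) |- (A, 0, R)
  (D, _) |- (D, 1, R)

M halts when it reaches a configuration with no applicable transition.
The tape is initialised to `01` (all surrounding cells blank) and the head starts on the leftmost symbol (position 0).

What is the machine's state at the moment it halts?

A | ___[0]1   read 0 → write 0, move L, go to C
C | __[_]01   read _ → write 1, move L, go to B
B | _[_]101   read _ → write 1, move R, go to D
D | _1[1]01   read 1 → write 0, move R, go to A
A | _10[0]1   read 0 → write 0, move L, go to C
C | _1[0]01   read 0 → write 0, move L, go to C
C | _[1]001   read 1 → write _, move L, go to B
B | [_]_001   read _ → write 1, move R, go to D
D | 1[_]001   read _ → write 1, move R, go to D
D | 11[0]01
No transition is defined for (D, 0); M halts in state D.

D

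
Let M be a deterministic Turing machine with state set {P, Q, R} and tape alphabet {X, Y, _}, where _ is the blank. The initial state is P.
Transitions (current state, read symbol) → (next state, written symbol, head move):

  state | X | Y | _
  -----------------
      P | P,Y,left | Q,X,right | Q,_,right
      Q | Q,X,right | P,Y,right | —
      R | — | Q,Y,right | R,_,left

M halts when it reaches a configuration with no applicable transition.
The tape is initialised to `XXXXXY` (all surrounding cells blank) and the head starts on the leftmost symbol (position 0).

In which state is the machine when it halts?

P | _[X]XXXXY_   read X → write Y, move left, go to P
P | [_]YXXXXY_   read _ → write _, move right, go to Q
Q | _[Y]XXXXY_   read Y → write Y, move right, go to P
P | _Y[X]XXXY_   read X → write Y, move left, go to P
P | _[Y]YXXXY_   read Y → write X, move right, go to Q
Q | _X[Y]XXXY_   read Y → write Y, move right, go to P
P | _XY[X]XXY_   read X → write Y, move left, go to P
P | _X[Y]YXXY_   read Y → write X, move right, go to Q
Q | _XX[Y]XXY_   read Y → write Y, move right, go to P
P | _XXY[X]XY_   read X → write Y, move left, go to P
P | _XX[Y]YXY_   read Y → write X, move right, go to Q
Q | _XXX[Y]XY_   read Y → write Y, move right, go to P
P | _XXXY[X]Y_   read X → write Y, move left, go to P
P | _XXX[Y]YY_   read Y → write X, move right, go to Q
Q | _XXXX[Y]Y_   read Y → write Y, move right, go to P
P | _XXXXY[Y]_   read Y → write X, move right, go to Q
Q | _XXXXYX[_]
No transition is defined for (Q, _); M halts in state Q.

Q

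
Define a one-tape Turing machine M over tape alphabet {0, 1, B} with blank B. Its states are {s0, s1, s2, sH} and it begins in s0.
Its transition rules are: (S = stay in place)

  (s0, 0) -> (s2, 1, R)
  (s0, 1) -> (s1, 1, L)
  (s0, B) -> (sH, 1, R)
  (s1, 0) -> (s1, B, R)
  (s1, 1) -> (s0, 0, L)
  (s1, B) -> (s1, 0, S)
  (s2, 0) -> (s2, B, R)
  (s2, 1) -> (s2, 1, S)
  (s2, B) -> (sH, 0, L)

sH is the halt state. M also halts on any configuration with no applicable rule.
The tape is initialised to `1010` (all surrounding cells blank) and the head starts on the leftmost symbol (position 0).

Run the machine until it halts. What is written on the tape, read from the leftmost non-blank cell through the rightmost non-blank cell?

state=s0 head=0 tape=B[1]010   (s0,1)→(s1,1,L)
state=s1 head=-1 tape=[B]1010   (s1,B)→(s1,0,S)
state=s1 head=-1 tape=[0]1010   (s1,0)→(s1,B,R)
state=s1 head=0 tape=B[1]010   (s1,1)→(s0,0,L)
state=s0 head=-1 tape=[B]0010   (s0,B)→(sH,1,R)
state=sH head=0 tape=1[0]010
The non-blank tape span at halt is 10010.

10010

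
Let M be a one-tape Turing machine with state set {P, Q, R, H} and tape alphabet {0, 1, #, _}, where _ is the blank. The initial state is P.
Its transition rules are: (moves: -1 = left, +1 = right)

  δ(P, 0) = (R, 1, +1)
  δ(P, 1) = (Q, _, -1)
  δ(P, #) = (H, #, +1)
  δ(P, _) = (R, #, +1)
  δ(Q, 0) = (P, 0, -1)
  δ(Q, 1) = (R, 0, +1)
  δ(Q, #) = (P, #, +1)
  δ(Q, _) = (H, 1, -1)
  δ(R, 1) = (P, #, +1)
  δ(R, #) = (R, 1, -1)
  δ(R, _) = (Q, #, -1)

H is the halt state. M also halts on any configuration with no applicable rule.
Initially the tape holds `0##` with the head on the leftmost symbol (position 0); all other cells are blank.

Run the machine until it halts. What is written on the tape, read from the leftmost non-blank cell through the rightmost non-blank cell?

1#111

state=P head=0 tape=___[0]##   (P,0)→(R,1,+1)
state=R head=1 tape=___1[#]#   (R,#)→(R,1,-1)
state=R head=0 tape=___[1]1#   (R,1)→(P,#,+1)
state=P head=1 tape=___#[1]#   (P,1)→(Q,_,-1)
state=Q head=0 tape=___[#]_#   (Q,#)→(P,#,+1)
state=P head=1 tape=___#[_]#   (P,_)→(R,#,+1)
state=R head=2 tape=___##[#]   (R,#)→(R,1,-1)
state=R head=1 tape=___#[#]1   (R,#)→(R,1,-1)
state=R head=0 tape=___[#]11   (R,#)→(R,1,-1)
state=R head=-1 tape=__[_]111   (R,_)→(Q,#,-1)
state=Q head=-2 tape=_[_]#111   (Q,_)→(H,1,-1)
state=H head=-3 tape=[_]1#111
The non-blank tape span at halt is 1#111.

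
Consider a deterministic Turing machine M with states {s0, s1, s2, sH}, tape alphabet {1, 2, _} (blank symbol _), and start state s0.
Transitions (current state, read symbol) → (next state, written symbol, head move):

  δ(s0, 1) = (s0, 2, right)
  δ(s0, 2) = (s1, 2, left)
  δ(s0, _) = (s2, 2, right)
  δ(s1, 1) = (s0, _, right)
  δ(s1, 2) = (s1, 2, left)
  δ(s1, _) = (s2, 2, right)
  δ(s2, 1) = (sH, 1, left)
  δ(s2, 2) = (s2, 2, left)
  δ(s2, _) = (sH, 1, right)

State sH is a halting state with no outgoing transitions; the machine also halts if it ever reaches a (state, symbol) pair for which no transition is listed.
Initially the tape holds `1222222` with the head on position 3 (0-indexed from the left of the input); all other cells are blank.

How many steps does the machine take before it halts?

9

state=s0 head=3 tape=_122[2]222   (s0,2)→(s1,2,left)
state=s1 head=2 tape=_12[2]2222   (s1,2)→(s1,2,left)
state=s1 head=1 tape=_1[2]22222   (s1,2)→(s1,2,left)
state=s1 head=0 tape=_[1]222222   (s1,1)→(s0,_,right)
state=s0 head=1 tape=__[2]22222   (s0,2)→(s1,2,left)
state=s1 head=0 tape=_[_]222222   (s1,_)→(s2,2,right)
state=s2 head=1 tape=_2[2]22222   (s2,2)→(s2,2,left)
state=s2 head=0 tape=_[2]222222   (s2,2)→(s2,2,left)
state=s2 head=-1 tape=[_]2222222   (s2,_)→(sH,1,right)
state=sH head=0 tape=1[2]222222
M halts after 9 transitions.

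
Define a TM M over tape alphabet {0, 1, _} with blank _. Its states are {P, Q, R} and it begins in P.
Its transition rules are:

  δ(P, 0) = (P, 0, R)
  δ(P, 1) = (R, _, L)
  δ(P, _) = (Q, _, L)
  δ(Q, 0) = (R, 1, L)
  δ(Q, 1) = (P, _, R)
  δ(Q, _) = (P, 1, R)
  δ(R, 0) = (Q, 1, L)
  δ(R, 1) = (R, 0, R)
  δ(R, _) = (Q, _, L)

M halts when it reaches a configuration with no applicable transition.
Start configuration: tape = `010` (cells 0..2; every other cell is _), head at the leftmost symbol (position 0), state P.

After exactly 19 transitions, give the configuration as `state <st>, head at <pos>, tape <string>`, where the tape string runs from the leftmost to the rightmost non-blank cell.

state=P head=0 tape=___[0]10   (P,0)→(P,0,R)
state=P head=1 tape=___0[1]0   (P,1)→(R,_,L)
state=R head=0 tape=___[0]_0   (R,0)→(Q,1,L)
state=Q head=-1 tape=__[_]1_0   (Q,_)→(P,1,R)
state=P head=0 tape=__1[1]_0   (P,1)→(R,_,L)
state=R head=-1 tape=__[1]__0   (R,1)→(R,0,R)
state=R head=0 tape=__0[_]_0   (R,_)→(Q,_,L)
state=Q head=-1 tape=__[0]__0   (Q,0)→(R,1,L)
state=R head=-2 tape=_[_]1__0   (R,_)→(Q,_,L)
state=Q head=-3 tape=[_]_1__0   (Q,_)→(P,1,R)
state=P head=-2 tape=1[_]1__0   (P,_)→(Q,_,L)
state=Q head=-3 tape=[1]_1__0   (Q,1)→(P,_,R)
state=P head=-2 tape=_[_]1__0   (P,_)→(Q,_,L)
state=Q head=-3 tape=[_]_1__0   (Q,_)→(P,1,R)
state=P head=-2 tape=1[_]1__0   (P,_)→(Q,_,L)
state=Q head=-3 tape=[1]_1__0   (Q,1)→(P,_,R)
state=P head=-2 tape=_[_]1__0   (P,_)→(Q,_,L)
state=Q head=-3 tape=[_]_1__0   (Q,_)→(P,1,R)
state=P head=-2 tape=1[_]1__0   (P,_)→(Q,_,L)
state=Q head=-3 tape=[1]_1__0
After 19 steps: state Q, head at -3, tape 1_1__0.

state Q, head at -3, tape 1_1__0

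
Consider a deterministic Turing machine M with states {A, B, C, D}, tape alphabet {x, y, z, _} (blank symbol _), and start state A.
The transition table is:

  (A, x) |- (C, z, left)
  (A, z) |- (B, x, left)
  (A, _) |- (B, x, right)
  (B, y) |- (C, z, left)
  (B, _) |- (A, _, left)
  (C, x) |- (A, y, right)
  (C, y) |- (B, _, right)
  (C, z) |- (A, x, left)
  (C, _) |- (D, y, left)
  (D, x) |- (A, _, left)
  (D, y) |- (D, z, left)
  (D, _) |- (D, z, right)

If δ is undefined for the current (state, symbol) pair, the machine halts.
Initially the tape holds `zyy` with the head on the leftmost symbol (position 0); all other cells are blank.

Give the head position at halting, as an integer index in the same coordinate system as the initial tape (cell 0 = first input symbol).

-4

state=A head=0 tape=____[z]yy   (A,z)→(B,x,left)
state=B head=-1 tape=___[_]xyy   (B,_)→(A,_,left)
state=A head=-2 tape=__[_]_xyy   (A,_)→(B,x,right)
state=B head=-1 tape=__x[_]xyy   (B,_)→(A,_,left)
state=A head=-2 tape=__[x]_xyy   (A,x)→(C,z,left)
state=C head=-3 tape=_[_]z_xyy   (C,_)→(D,y,left)
state=D head=-4 tape=[_]yz_xyy   (D,_)→(D,z,right)
state=D head=-3 tape=z[y]z_xyy   (D,y)→(D,z,left)
state=D head=-4 tape=[z]zz_xyy
At halt the head is at cell -4.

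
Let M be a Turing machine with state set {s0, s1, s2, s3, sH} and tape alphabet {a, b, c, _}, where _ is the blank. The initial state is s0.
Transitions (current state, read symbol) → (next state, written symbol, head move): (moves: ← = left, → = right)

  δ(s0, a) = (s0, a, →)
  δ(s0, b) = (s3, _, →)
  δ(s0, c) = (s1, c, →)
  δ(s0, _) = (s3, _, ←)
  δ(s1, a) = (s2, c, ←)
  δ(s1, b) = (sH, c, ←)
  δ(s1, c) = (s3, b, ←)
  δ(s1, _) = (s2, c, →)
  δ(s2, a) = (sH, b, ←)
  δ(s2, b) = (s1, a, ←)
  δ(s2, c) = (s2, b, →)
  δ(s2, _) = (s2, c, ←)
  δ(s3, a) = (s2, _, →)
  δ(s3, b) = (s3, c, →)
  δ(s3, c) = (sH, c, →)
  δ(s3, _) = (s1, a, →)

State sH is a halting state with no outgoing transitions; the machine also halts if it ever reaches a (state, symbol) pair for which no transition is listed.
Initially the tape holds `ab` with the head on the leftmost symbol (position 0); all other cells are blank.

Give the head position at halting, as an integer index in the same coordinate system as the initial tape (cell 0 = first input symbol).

state=s0 head=0 tape=[a]b____   (s0,a)→(s0,a,→)
state=s0 head=1 tape=a[b]____   (s0,b)→(s3,_,→)
state=s3 head=2 tape=a_[_]___   (s3,_)→(s1,a,→)
state=s1 head=3 tape=a_a[_]__   (s1,_)→(s2,c,→)
state=s2 head=4 tape=a_ac[_]_   (s2,_)→(s2,c,←)
state=s2 head=3 tape=a_a[c]c_   (s2,c)→(s2,b,→)
state=s2 head=4 tape=a_ab[c]_   (s2,c)→(s2,b,→)
state=s2 head=5 tape=a_abb[_]   (s2,_)→(s2,c,←)
state=s2 head=4 tape=a_ab[b]c   (s2,b)→(s1,a,←)
state=s1 head=3 tape=a_a[b]ac   (s1,b)→(sH,c,←)
state=sH head=2 tape=a_[a]cac
At halt the head is at cell 2.

2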